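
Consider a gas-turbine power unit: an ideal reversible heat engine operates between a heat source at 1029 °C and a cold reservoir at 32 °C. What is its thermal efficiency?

T_H = 1029 °C → 1029 + 273.15 = 1302.15 K.
T_C = 32 °C → 32 + 273.15 = 305.15 K.
For a reversible engine, η = 1 − T_C/T_H = 1 − 305.15/1302.15 = 0.766.

η ≈ 0.766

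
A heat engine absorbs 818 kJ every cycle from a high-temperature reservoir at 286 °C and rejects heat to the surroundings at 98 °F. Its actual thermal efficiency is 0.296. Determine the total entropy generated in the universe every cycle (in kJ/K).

ΔS_univ ≈ 0.396 kJ/K

T_H = 286 °C → 286 + 273.15 = 559.15 K.
T_C = 98 °F → (98 − 32) × 5/9 = 36.67 °C = 309.82 K.
W = η·Q_H = 0.296 × 818 = 242.1 kJ, so Q_C = Q_H − W = 575.9 kJ.
Entropy balance on the reservoirs: −Q_H/T_H = -1.463 kJ/K, +Q_C/T_C = 1.859 kJ/K.
ΔS_univ = −Q_H/T_H + Q_C/T_C = 0.396 kJ/K (> 0, since η = 0.296 < η_Carnot = 0.446).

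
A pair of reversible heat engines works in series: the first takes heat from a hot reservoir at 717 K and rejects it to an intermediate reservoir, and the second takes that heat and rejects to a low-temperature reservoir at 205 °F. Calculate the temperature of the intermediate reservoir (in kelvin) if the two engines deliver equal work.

T_m ≈ 543 K

T_C = 205 °F → (205 − 32) × 5/9 = 96.11 °C = 369.26 K.
For reversible stages Q_m = Q_H·(T_m/T_H). Setting W₁ = Q_H(1 − T_m/T_H) equal to W₂ = Q_m(1 − T_C/T_m) = Q_H·(T_m − T_C)/T_H gives T_H − T_m = T_m − T_C, so T_m = (T_H + T_C)/2 = (717.00 + 369.26)/2 = 543 K.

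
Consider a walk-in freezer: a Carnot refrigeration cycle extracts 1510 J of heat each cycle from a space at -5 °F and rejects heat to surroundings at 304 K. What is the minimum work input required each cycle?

W_in ≈ 307 J

T_C = -5 °F → (-5 − 32) × 5/9 = -20.56 °C = 252.59 K.
For a reversible refrigerator, COP_R = T_C/(T_H − T_C) = 252.59/51.41 = 4.9138.
W = Q_C/COP_R = 1510/4.9138 = 307 J.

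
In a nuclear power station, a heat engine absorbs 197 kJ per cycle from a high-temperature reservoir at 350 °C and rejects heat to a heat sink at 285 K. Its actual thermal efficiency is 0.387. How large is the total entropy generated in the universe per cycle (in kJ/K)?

T_H = 350 °C → 350 + 273.15 = 623.15 K.
W = η·Q_H = 0.387 × 197 = 76.24 kJ, so Q_C = Q_H − W = 120.8 kJ.
Entropy balance on the reservoirs: −Q_H/T_H = -0.3161 kJ/K, +Q_C/T_C = 0.4237 kJ/K.
ΔS_univ = −Q_H/T_H + Q_C/T_C = 0.1076 kJ/K (> 0, since η = 0.387 < η_Carnot = 0.543).

ΔS_univ ≈ 0.1076 kJ/K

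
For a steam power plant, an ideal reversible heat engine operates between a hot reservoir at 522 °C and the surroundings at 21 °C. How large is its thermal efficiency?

η ≈ 0.630

T_H = 522 °C → 522 + 273.15 = 795.15 K.
T_C = 21 °C → 21 + 273.15 = 294.15 K.
The Carnot efficiency is η = 1 − T_C/T_H = 1 − 294.15/795.15 = 0.630.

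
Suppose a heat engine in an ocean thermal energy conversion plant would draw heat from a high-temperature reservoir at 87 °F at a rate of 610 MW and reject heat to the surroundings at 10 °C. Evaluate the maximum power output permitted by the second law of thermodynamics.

Ẇ_max ≈ 41.29 MW

T_H = 87 °F → (87 − 32) × 5/9 = 30.56 °C = 303.71 K.
T_C = 10 °C → 10 + 273.15 = 283.15 K.
By the Carnot theorem, η_max = 1 − T_C/T_H = 1 − 283.15/303.71 = 0.0677.
W_max = η_max · Q_H = 0.0677 × 610 = 41.29 MW.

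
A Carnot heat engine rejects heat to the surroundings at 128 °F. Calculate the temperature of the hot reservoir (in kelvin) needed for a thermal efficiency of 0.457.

T_H ≈ 601.3 K

T_C = 128 °F → (128 − 32) × 5/9 = 53.33 °C = 326.48 K.
From η = 1 − T_C/T_H, solving for T_H gives T_H = T_C/(1 − η) = 326.48/(1 − 0.457) = 601.3 K.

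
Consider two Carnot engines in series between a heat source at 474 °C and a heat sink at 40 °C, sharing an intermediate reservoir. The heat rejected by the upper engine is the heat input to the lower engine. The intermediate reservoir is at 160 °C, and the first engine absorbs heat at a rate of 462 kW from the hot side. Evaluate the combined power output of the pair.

Ẇ_total ≈ 268 kW

T_H = 474 °C → 474 + 273.15 = 747.15 K.
T_C = 40 °C → 40 + 273.15 = 313.15 K.
Two reversible stages in series are equivalent to a single Carnot engine between T_H and T_C, so η_total = 1 − T_C/T_H = 1 − 313.15/747.15 = 0.5809.
W_total = η_total · Q_H = 0.5809 × 462 = 268 kW.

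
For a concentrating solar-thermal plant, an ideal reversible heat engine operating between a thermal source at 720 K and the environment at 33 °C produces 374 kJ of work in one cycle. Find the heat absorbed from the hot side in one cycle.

T_C = 33 °C → 33 + 273.15 = 306.15 K.
For a reversible engine, η = 1 − T_C/T_H = 1 − 306.15/720.00 = 0.5748.
Q_H = W/η = 374/0.5748 = 651 kJ.

Q_H ≈ 651 kJ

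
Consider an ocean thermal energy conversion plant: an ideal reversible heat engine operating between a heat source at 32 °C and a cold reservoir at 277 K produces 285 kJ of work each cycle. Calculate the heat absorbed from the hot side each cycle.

Q_H ≈ 3090 kJ

T_H = 32 °C → 32 + 273.15 = 305.15 K.
η_rev = 1 − T_C/T_H = 1 − 277.00/305.15 = 0.0922.
Q_H = W/η = 285/0.0922 = 3090 kJ.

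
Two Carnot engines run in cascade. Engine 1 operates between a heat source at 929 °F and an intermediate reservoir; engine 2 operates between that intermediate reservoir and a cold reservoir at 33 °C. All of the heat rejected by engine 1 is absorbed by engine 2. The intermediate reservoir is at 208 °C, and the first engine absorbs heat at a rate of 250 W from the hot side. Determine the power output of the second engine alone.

Ẇ₂ ≈ 56.71 W

T_H = 929 °F → (929 − 32) × 5/9 = 498.33 °C = 771.48 K.
T_C = 33 °C → 33 + 273.15 = 306.15 K.
T_m = 208 °C → 208 + 273.15 = 481.15 K.
Heat entering the second stage: Q_m = Q_H·(T_m/T_H) = 250 × 481.15/771.48 = 155.9 W.
Second-stage efficiency η₂ = 1 − T_C/T_m = 1 − 306.15/481.15 = 0.3637, so W₂ = η₂·Q_m = 56.71 W.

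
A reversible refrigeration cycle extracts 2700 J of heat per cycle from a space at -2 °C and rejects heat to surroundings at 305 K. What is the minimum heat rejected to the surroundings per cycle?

T_C = -2 °C → -2 + 273.15 = 271.15 K.
For a reversible cycle Q_H/Q_C = T_H/T_C, so Q_H = Q_C·T_H/T_C = 2700 × 305.00/271.15 = 3040 J.

Q_H ≈ 3040 J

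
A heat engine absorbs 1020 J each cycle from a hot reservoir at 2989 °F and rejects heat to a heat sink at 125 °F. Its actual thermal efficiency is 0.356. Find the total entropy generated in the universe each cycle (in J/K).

ΔS_univ ≈ 1.49 J/K

T_H = 2989 °F → (2989 − 32) × 5/9 = 1642.78 °C = 1915.93 K.
T_C = 125 °F → (125 − 32) × 5/9 = 51.67 °C = 324.82 K.
W = η·Q_H = 0.356 × 1020 = 363.1 J, so Q_C = Q_H − W = 656.9 J.
Entropy balance on the reservoirs: −Q_H/T_H = -0.5324 J/K, +Q_C/T_C = 2.022 J/K.
ΔS_univ = −Q_H/T_H + Q_C/T_C = 1.49 J/K (> 0, since η = 0.356 < η_Carnot = 0.830).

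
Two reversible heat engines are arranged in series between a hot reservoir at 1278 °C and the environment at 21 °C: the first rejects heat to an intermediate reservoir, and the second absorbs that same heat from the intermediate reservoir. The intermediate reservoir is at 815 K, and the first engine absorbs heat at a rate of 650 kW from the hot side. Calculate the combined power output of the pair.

Ẇ_total ≈ 527 kW

T_H = 1278 °C → 1278 + 273.15 = 1551.15 K.
T_C = 21 °C → 21 + 273.15 = 294.15 K.
Two reversible stages in series are equivalent to a single Carnot engine between T_H and T_C, so η_total = 1 − T_C/T_H = 1 − 294.15/1551.15 = 0.8104.
W_total = η_total · Q_H = 0.8104 × 650 = 527 kW.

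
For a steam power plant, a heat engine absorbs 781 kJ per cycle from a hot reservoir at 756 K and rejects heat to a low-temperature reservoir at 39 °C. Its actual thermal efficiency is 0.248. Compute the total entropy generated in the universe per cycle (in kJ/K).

T_C = 39 °C → 39 + 273.15 = 312.15 K.
W = η·Q_H = 0.248 × 781 = 193.7 kJ, so Q_C = Q_H − W = 587.3 kJ.
Reservoir entropy changes: ΔS_H = −Q_H/T_H = −781/756.00 = -1.033 kJ/K and ΔS_C = +Q_C/T_C = 587.3/312.15 = 1.882 kJ/K.
ΔS_univ = −Q_H/T_H + Q_C/T_C = 0.848 kJ/K (> 0, since η = 0.248 < η_Carnot = 0.587).

ΔS_univ ≈ 0.848 kJ/K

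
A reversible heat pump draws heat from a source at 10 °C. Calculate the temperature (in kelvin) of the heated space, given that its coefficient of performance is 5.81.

T_C = 10 °C → 10 + 273.15 = 283.15 K.
COP_HP = T_H/(T_H − T_C) ⇒ T_H = T_C·COP_HP/(COP_HP − 1) = 283.15 × 5.81/(5.81 − 1) = 342.0 K.

T_H ≈ 342.0 K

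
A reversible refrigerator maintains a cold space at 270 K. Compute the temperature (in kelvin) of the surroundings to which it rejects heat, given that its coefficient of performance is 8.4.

T_H ≈ 302 K

COP_R = T_C/(T_H − T_C) ⇒ T_H = T_C·(1 + 1/COP_R) = 270.00 × (1 + 1/8.4) = 302 K.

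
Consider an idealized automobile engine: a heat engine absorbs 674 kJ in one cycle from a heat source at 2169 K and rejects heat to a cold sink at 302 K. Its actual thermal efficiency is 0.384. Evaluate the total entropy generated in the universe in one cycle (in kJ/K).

ΔS_univ ≈ 1.06 kJ/K

W = η·Q_H = 0.384 × 674 = 258.8 kJ, so Q_C = Q_H − W = 415.2 kJ.
Entropy balance on the reservoirs: −Q_H/T_H = -0.3107 kJ/K, +Q_C/T_C = 1.375 kJ/K.
ΔS_univ = −Q_H/T_H + Q_C/T_C = 1.06 kJ/K (> 0, since η = 0.384 < η_Carnot = 0.861).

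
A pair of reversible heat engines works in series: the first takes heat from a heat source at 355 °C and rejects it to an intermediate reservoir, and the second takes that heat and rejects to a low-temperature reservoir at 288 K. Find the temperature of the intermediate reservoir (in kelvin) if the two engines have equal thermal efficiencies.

T_H = 355 °C → 355 + 273.15 = 628.15 K.
Equal efficiencies require 1 − T_m/T_H = 1 − T_C/T_m, i.e. T_m/T_H = T_C/T_m, so T_m = √(T_H·T_C) = √(628.15 × 288.00) = 425.3 K.

T_m ≈ 425.3 K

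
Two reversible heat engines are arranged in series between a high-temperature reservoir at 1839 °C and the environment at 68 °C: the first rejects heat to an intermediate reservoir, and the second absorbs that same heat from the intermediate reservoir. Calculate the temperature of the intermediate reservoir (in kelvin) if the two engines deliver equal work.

T_H = 1839 °C → 1839 + 273.15 = 2112.15 K.
T_C = 68 °C → 68 + 273.15 = 341.15 K.
For reversible stages Q_m = Q_H·(T_m/T_H). Setting W₁ = Q_H(1 − T_m/T_H) equal to W₂ = Q_m(1 − T_C/T_m) = Q_H·(T_m − T_C)/T_H gives T_H − T_m = T_m − T_C, so T_m = (T_H + T_C)/2 = (2112.15 + 341.15)/2 = 1230 K.

T_m ≈ 1230 K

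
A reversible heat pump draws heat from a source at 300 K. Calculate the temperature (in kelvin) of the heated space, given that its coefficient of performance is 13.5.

T_H ≈ 324.0 K

COP_HP = T_H/(T_H − T_C) ⇒ T_H = T_C·COP_HP/(COP_HP − 1) = 300.00 × 13.5/(13.5 − 1) = 324.0 K.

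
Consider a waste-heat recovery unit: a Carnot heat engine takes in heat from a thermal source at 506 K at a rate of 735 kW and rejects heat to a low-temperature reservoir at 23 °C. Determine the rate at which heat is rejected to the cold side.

Q̇_C ≈ 430 kW

T_C = 23 °C → 23 + 273.15 = 296.15 K.
η_rev = 1 − T_C/T_H = 1 − 296.15/506.00 = 0.4147.
For a reversible cycle Q_C/Q_H = T_C/T_H, so Q_C = 735 × 296.15/506.00 = 430 kW.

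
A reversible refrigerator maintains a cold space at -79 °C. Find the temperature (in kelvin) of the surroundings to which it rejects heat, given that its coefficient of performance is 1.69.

T_H ≈ 309 K

T_C = -79 °C → -79 + 273.15 = 194.15 K.
COP_R = T_C/(T_H − T_C) ⇒ T_H = T_C·(1 + 1/COP_R) = 194.15 × (1 + 1/1.69) = 309 K.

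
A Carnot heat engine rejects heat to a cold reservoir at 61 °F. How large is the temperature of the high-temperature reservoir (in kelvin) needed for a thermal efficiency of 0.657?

T_C = 61 °F → (61 − 32) × 5/9 = 16.11 °C = 289.26 K.
From η = 1 − T_C/T_H, solving for T_H gives T_H = T_C/(1 − η) = 289.26/(1 − 0.657) = 843 K.

T_H ≈ 843 K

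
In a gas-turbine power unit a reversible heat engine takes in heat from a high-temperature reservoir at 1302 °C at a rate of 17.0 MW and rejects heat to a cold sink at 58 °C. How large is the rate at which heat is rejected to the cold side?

Q̇_C ≈ 3.574 MW

T_H = 1302 °C → 1302 + 273.15 = 1575.15 K.
T_C = 58 °C → 58 + 273.15 = 331.15 K.
For a reversible engine, η = 1 − T_C/T_H = 1 − 331.15/1575.15 = 0.7898.
For a reversible cycle Q_C/Q_H = T_C/T_H, so Q_C = 17.0 × 331.15/1575.15 = 3.574 MW.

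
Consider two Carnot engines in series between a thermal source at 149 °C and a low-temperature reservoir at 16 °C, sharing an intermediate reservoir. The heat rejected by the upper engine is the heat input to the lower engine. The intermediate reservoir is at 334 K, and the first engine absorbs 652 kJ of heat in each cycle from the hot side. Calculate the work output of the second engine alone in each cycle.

T_H = 149 °C → 149 + 273.15 = 422.15 K.
T_C = 16 °C → 16 + 273.15 = 289.15 K.
Heat entering the second stage: Q_m = Q_H·(T_m/T_H) = 652 × 334.00/422.15 = 516 kJ.
Second-stage efficiency η₂ = 1 − T_C/T_m = 1 − 289.15/334.00 = 0.1343, so W₂ = η₂·Q_m = 69.3 kJ.

W₂ ≈ 69.3 kJ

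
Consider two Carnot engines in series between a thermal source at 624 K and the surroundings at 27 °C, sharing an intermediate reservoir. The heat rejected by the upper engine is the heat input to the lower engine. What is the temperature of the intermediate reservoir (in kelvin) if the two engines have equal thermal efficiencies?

T_m ≈ 433 K

T_C = 27 °C → 27 + 273.15 = 300.15 K.
Equal efficiencies require 1 − T_m/T_H = 1 − T_C/T_m, i.e. T_m/T_H = T_C/T_m, so T_m = √(T_H·T_C) = √(624.00 × 300.15) = 433 K.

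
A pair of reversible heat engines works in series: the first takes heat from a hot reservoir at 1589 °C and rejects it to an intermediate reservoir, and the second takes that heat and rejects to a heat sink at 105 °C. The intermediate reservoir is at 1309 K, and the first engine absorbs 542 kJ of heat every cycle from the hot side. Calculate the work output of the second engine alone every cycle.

W₂ ≈ 270.9 kJ

T_H = 1589 °C → 1589 + 273.15 = 1862.15 K.
T_C = 105 °C → 105 + 273.15 = 378.15 K.
Heat entering the second stage: Q_m = Q_H·(T_m/T_H) = 542 × 1309.00/1862.15 = 381.0 kJ.
Second-stage efficiency η₂ = 1 − T_C/T_m = 1 − 378.15/1309.00 = 0.7111, so W₂ = η₂·Q_m = 270.9 kJ.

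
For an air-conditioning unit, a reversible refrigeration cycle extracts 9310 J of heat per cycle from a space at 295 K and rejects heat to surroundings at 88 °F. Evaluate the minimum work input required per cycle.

T_H = 88 °F → (88 − 32) × 5/9 = 31.11 °C = 304.26 K.
The reversible coefficient of performance is COP_R = T_C/(T_H − T_C) = 295.00/9.26 = 31.8536.
W = Q_C/COP_R = 9310/31.8536 = 292 J.

W_in ≈ 292 J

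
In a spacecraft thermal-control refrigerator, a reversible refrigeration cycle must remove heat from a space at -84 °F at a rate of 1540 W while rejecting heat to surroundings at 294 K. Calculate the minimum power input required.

Ẇ_in ≈ 629 W

T_C = -84 °F → (-84 − 32) × 5/9 = -64.44 °C = 208.71 K.
For a reversible refrigerator, COP_R = T_C/(T_H − T_C) = 208.71/85.29 = 2.4469.
W = Q_C/COP_R = 1540/2.4469 = 629 W.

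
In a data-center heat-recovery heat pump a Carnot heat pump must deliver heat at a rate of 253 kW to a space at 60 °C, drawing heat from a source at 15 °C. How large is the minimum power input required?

Ẇ_in ≈ 34.2 kW

T_H = 60 °C → 60 + 273.15 = 333.15 K.
T_C = 15 °C → 15 + 273.15 = 288.15 K.
For a reversible heat pump, COP_HP = T_H/(T_H − T_C) = 333.15/45.00 = 7.4033.
W = Q_H/COP_HP = 253/7.4033 = 34.2 kW.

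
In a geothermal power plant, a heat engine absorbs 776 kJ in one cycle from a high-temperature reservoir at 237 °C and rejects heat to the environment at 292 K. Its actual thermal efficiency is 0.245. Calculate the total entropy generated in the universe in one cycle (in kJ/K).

T_H = 237 °C → 237 + 273.15 = 510.15 K.
W = η·Q_H = 0.245 × 776 = 190.1 kJ, so Q_C = Q_H − W = 585.9 kJ.
The hot reservoir loses entropy Q_H/T_H = 776/510.15 = 1.521 kJ/K; the cold reservoir gains Q_C/T_C = 585.9/292.00 = 2.006 kJ/K.
ΔS_univ = −Q_H/T_H + Q_C/T_C = 0.4853 kJ/K (> 0, since η = 0.245 < η_Carnot = 0.428).

ΔS_univ ≈ 0.4853 kJ/K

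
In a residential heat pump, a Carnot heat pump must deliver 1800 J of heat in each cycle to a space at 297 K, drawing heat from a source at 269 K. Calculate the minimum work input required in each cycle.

COP_HP = T_H/(T_H − T_C) = 297.00/28.00 = 10.6071.
W = Q_H/COP_HP = 1800/10.6071 = 169.7 J.

W_in ≈ 169.7 J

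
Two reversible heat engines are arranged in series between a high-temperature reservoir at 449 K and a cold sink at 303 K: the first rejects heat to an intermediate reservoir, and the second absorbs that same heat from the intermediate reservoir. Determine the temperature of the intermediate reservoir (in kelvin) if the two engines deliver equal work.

For reversible stages Q_m = Q_H·(T_m/T_H). Setting W₁ = Q_H(1 − T_m/T_H) equal to W₂ = Q_m(1 − T_C/T_m) = Q_H·(T_m − T_C)/T_H gives T_H − T_m = T_m − T_C, so T_m = (T_H + T_C)/2 = (449.00 + 303.00)/2 = 376.0 K.

T_m ≈ 376.0 K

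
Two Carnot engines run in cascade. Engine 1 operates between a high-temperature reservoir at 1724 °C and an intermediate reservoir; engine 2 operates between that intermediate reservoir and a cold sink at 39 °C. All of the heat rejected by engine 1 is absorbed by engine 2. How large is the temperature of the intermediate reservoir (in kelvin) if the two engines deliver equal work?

T_m ≈ 1150 K

T_H = 1724 °C → 1724 + 273.15 = 1997.15 K.
T_C = 39 °C → 39 + 273.15 = 312.15 K.
For reversible stages Q_m = Q_H·(T_m/T_H). Setting W₁ = Q_H(1 − T_m/T_H) equal to W₂ = Q_m(1 − T_C/T_m) = Q_H·(T_m − T_C)/T_H gives T_H − T_m = T_m − T_C, so T_m = (T_H + T_C)/2 = (1997.15 + 312.15)/2 = 1150 K.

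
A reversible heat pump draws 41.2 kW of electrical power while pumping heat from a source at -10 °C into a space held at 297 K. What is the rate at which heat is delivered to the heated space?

Q̇_H ≈ 361.5 kW

T_C = -10 °C → -10 + 273.15 = 263.15 K.
Reversible heating COP: COP_HP = T_H/(T_H − T_C) = 297.00/33.85 = 8.7740.
Q_H = COP_HP · W = 8.7740 × 41.2 = 361.5 kW.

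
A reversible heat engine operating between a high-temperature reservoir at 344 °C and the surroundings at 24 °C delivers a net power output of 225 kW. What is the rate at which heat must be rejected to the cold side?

Q̇_C ≈ 209 kW

T_H = 344 °C → 344 + 273.15 = 617.15 K.
T_C = 24 °C → 24 + 273.15 = 297.15 K.
Carnot efficiency: η = 1 − T_C/T_H = 1 − 297.15/617.15 = 0.5185.
Since Q_C/Q_H = T_C/T_H and Q_H = W/η, Q_C = W·T_C/(T_H − T_C) = 225 × 297.15/320.00 = 209 kW.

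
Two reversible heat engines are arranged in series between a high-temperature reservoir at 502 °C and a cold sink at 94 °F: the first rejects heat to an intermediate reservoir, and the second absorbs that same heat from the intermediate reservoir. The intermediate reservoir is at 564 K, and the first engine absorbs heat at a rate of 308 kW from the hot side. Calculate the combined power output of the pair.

Ẇ_total ≈ 185.8 kW

T_H = 502 °C → 502 + 273.15 = 775.15 K.
T_C = 94 °F → (94 − 32) × 5/9 = 34.44 °C = 307.59 K.
Two reversible stages in series are equivalent to a single Carnot engine between T_H and T_C, so η_total = 1 − T_C/T_H = 1 − 307.59/775.15 = 0.6032.
W_total = η_total · Q_H = 0.6032 × 308 = 185.8 kW.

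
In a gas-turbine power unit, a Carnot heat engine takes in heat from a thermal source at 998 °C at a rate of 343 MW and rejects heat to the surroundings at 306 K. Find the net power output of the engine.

Ẇ ≈ 260 MW

T_H = 998 °C → 998 + 273.15 = 1271.15 K.
Since the cycle is reversible, η = 1 − T_C/T_H = 1 − 306.00/1271.15 = 0.7593.
W = η·Q_H = 0.7593 × 343 = 260 MW.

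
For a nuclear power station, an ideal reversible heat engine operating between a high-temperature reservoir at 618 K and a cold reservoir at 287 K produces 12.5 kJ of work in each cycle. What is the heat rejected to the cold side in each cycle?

Q_C ≈ 10.8 kJ

η_rev = 1 − T_C/T_H = 1 − 287.00/618.00 = 0.5356.
Since Q_C/Q_H = T_C/T_H and Q_H = W/η, Q_C = W·T_C/(T_H − T_C) = 12.5 × 287.00/331.00 = 10.8 kJ.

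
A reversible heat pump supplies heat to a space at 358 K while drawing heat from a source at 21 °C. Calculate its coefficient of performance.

T_C = 21 °C → 21 + 273.15 = 294.15 K.
COP_HP = T_H/(T_H − T_C) = 358.00/(358.00 − 294.15) = 5.61.

COP_HP ≈ 5.61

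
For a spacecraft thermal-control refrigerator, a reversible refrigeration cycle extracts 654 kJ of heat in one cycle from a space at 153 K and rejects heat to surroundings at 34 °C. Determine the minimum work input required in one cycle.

W_in ≈ 659 kJ

T_H = 34 °C → 34 + 273.15 = 307.15 K.
COP_R = T_C/(T_H − T_C) = 153.00/154.15 = 0.9925.
W = Q_C/COP_R = 654/0.9925 = 659 kJ.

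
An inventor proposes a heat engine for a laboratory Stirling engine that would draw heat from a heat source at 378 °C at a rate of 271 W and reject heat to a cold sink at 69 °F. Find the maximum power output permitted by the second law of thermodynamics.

Ẇ_max ≈ 149 W

T_H = 378 °C → 378 + 273.15 = 651.15 K.
T_C = 69 °F → (69 − 32) × 5/9 = 20.56 °C = 293.71 K.
The second-law ceiling is the Carnot efficiency, η_max = 1 − T_C/T_H = 1 − 293.71/651.15 = 0.5489.
W_max = η_max · Q_H = 0.5489 × 271 = 149 W.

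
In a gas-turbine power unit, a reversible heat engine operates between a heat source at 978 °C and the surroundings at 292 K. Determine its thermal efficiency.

T_H = 978 °C → 978 + 273.15 = 1251.15 K.
η_rev = 1 − T_C/T_H = 1 − 292.00/1251.15 = 0.767.

η ≈ 0.767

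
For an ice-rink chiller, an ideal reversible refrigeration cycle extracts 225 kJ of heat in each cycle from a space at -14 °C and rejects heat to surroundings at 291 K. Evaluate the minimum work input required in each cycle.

T_C = -14 °C → -14 + 273.15 = 259.15 K.
The reversible coefficient of performance is COP_R = T_C/(T_H − T_C) = 259.15/31.85 = 8.1366.
W = Q_C/COP_R = 225/8.1366 = 27.7 kJ.

W_in ≈ 27.7 kJ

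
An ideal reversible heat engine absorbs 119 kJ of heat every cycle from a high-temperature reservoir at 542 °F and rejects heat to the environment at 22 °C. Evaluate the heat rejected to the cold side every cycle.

Q_C ≈ 63.1 kJ

T_H = 542 °F → (542 − 32) × 5/9 = 283.33 °C = 556.48 K.
T_C = 22 °C → 22 + 273.15 = 295.15 K.
For a reversible engine, η = 1 − T_C/T_H = 1 − 295.15/556.48 = 0.4696.
For a reversible cycle Q_C/Q_H = T_C/T_H, so Q_C = 119 × 295.15/556.48 = 63.1 kJ.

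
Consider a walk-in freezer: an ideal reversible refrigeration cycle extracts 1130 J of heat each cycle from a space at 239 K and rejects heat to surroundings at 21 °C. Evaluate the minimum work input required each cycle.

W_in ≈ 261 J

T_H = 21 °C → 21 + 273.15 = 294.15 K.
For a reversible refrigerator, COP_R = T_C/(T_H − T_C) = 239.00/55.15 = 4.3336.
W = Q_C/COP_R = 1130/4.3336 = 261 J.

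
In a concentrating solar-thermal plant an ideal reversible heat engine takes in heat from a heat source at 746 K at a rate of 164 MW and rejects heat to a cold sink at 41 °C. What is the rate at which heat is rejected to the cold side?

T_C = 41 °C → 41 + 273.15 = 314.15 K.
For a reversible engine, η = 1 − T_C/T_H = 1 − 314.15/746.00 = 0.5789.
For a reversible cycle Q_C/Q_H = T_C/T_H, so Q_C = 164 × 314.15/746.00 = 69.06 MW.

Q̇_C ≈ 69.06 MW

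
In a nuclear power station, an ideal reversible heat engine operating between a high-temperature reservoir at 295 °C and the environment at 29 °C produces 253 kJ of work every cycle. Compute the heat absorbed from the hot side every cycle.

T_H = 295 °C → 295 + 273.15 = 568.15 K.
T_C = 29 °C → 29 + 273.15 = 302.15 K.
η_rev = 1 − T_C/T_H = 1 − 302.15/568.15 = 0.4682.
Q_H = W/η = 253/0.4682 = 540 kJ.

Q_H ≈ 540 kJ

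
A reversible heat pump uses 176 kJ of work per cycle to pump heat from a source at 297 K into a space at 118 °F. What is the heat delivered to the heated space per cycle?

T_H = 118 °F → (118 − 32) × 5/9 = 47.78 °C = 320.93 K.
For a reversible heat pump, COP_HP = T_H/(T_H − T_C) = 320.93/23.93 = 13.4124.
Q_H = COP_HP · W = 13.4124 × 176 = 2360 kJ.

Q_H ≈ 2360 kJ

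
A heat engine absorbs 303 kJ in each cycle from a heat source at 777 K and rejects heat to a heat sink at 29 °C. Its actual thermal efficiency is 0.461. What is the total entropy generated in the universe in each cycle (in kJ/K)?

T_C = 29 °C → 29 + 273.15 = 302.15 K.
W = η·Q_H = 0.461 × 303 = 139.7 kJ, so Q_C = Q_H − W = 163.3 kJ.
Reservoir entropy changes: ΔS_H = −Q_H/T_H = −303/777.00 = -0.3900 kJ/K and ΔS_C = +Q_C/T_C = 163.3/302.15 = 0.5405 kJ/K.
ΔS_univ = −Q_H/T_H + Q_C/T_C = 0.151 kJ/K (> 0, since η = 0.461 < η_Carnot = 0.611).

ΔS_univ ≈ 0.151 kJ/K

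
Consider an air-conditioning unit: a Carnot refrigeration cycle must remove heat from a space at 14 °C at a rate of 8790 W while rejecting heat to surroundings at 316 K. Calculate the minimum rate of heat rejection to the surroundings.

T_C = 14 °C → 14 + 273.15 = 287.15 K.
For a reversible cycle Q_H/Q_C = T_H/T_C, so Q_H = Q_C·T_H/T_C = 8790 × 316.00/287.15 = 9670 W.

Q̇_H ≈ 9670 W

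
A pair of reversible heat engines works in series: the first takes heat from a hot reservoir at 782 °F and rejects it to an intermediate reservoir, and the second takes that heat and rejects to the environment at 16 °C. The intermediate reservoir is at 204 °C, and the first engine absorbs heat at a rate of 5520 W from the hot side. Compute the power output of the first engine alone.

Ẇ₁ ≈ 1700 W

T_H = 782 °F → (782 − 32) × 5/9 = 416.67 °C = 689.82 K.
T_C = 16 °C → 16 + 273.15 = 289.15 K.
T_m = 204 °C → 204 + 273.15 = 477.15 K.
First-stage efficiency η₁ = 1 − T_m/T_H = 1 − 477.15/689.82 = 0.3083.
W₁ = η₁·Q_H = 0.3083 × 5520 = 1700 W.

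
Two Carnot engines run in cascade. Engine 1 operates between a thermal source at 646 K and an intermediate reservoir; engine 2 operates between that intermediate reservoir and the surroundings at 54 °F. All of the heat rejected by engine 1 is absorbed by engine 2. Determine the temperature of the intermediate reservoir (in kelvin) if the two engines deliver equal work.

T_C = 54 °F → (54 − 32) × 5/9 = 12.22 °C = 285.37 K.
For reversible stages Q_m = Q_H·(T_m/T_H). Setting W₁ = Q_H(1 − T_m/T_H) equal to W₂ = Q_m(1 − T_C/T_m) = Q_H·(T_m − T_C)/T_H gives T_H − T_m = T_m − T_C, so T_m = (T_H + T_C)/2 = (646.00 + 285.37)/2 = 466 K.

T_m ≈ 466 K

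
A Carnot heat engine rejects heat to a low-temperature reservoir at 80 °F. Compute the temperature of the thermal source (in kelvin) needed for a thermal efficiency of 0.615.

T_H ≈ 778.7 K

T_C = 80 °F → (80 − 32) × 5/9 = 26.67 °C = 299.82 K.
From η = 1 − T_C/T_H, solving for T_H gives T_H = T_C/(1 − η) = 299.82/(1 − 0.615) = 778.7 K.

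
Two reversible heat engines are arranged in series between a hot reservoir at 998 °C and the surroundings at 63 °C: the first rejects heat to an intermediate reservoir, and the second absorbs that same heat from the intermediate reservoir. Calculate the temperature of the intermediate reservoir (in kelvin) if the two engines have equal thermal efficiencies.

T_m ≈ 654 K

T_H = 998 °C → 998 + 273.15 = 1271.15 K.
T_C = 63 °C → 63 + 273.15 = 336.15 K.
Equal efficiencies require 1 − T_m/T_H = 1 − T_C/T_m, i.e. T_m/T_H = T_C/T_m, so T_m = √(T_H·T_C) = √(1271.15 × 336.15) = 654 K.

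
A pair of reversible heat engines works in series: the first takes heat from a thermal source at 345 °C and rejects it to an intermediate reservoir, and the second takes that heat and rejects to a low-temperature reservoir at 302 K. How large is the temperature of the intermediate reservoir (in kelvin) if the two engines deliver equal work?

T_m ≈ 460.1 K

T_H = 345 °C → 345 + 273.15 = 618.15 K.
For reversible stages Q_m = Q_H·(T_m/T_H). Setting W₁ = Q_H(1 − T_m/T_H) equal to W₂ = Q_m(1 − T_C/T_m) = Q_H·(T_m − T_C)/T_H gives T_H − T_m = T_m − T_C, so T_m = (T_H + T_C)/2 = (618.15 + 302.00)/2 = 460.1 K.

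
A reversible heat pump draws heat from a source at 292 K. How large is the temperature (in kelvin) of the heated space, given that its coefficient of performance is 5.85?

T_H ≈ 352.2 K

COP_HP = T_H/(T_H − T_C) ⇒ T_H = T_C·COP_HP/(COP_HP − 1) = 292.00 × 5.85/(5.85 − 1) = 352.2 K.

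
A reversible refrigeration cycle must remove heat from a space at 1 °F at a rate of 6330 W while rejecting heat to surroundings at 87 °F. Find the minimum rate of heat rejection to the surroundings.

T_H = 87 °F → (87 − 32) × 5/9 = 30.56 °C = 303.71 K.
T_C = 1 °F → (1 − 32) × 5/9 = -17.22 °C = 255.93 K.
For a reversible cycle Q_H/Q_C = T_H/T_C, so Q_H = Q_C·T_H/T_C = 6330 × 303.71/255.93 = 7512 W.

Q̇_H ≈ 7512 W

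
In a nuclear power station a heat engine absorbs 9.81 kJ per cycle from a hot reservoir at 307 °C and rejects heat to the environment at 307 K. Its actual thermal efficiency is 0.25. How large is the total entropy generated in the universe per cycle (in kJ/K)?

T_H = 307 °C → 307 + 273.15 = 580.15 K.
W = η·Q_H = 0.25 × 9.81 = 2.453 kJ, so Q_C = Q_H − W = 7.357 kJ.
Entropy balance on the reservoirs: −Q_H/T_H = -0.01691 kJ/K, +Q_C/T_C = 0.02397 kJ/K.
ΔS_univ = −Q_H/T_H + Q_C/T_C = 0.00706 kJ/K (> 0, since η = 0.25 < η_Carnot = 0.471).

ΔS_univ ≈ 0.00706 kJ/K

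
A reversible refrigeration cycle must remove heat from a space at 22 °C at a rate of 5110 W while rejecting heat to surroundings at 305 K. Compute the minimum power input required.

T_C = 22 °C → 22 + 273.15 = 295.15 K.
The reversible coefficient of performance is COP_R = T_C/(T_H − T_C) = 295.15/9.85 = 29.9645.
W = Q_C/COP_R = 5110/29.9645 = 171 W.

Ẇ_in ≈ 171 W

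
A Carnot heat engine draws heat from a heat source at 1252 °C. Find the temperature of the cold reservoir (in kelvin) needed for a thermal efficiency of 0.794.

T_H = 1252 °C → 1252 + 273.15 = 1525.15 K.
From η = 1 − T_C/T_H, T_C = T_H·(1 − η) = 1525.15 × (1 − 0.794) = 314 K.

T_C ≈ 314 K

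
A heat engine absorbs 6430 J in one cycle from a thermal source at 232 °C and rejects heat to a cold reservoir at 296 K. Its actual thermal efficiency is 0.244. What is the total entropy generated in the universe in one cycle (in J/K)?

T_H = 232 °C → 232 + 273.15 = 505.15 K.
W = η·Q_H = 0.244 × 6430 = 1569 J, so Q_C = Q_H − W = 4861 J.
Reservoir entropy changes: ΔS_H = −Q_H/T_H = −6430/505.15 = -12.73 J/K and ΔS_C = +Q_C/T_C = 4861/296.00 = 16.42 J/K.
ΔS_univ = −Q_H/T_H + Q_C/T_C = 3.69 J/K (> 0, since η = 0.244 < η_Carnot = 0.414).

ΔS_univ ≈ 3.69 J/K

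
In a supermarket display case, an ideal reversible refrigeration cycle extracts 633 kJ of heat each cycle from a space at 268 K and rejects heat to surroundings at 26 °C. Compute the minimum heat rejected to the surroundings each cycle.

Q_H ≈ 707 kJ

T_H = 26 °C → 26 + 273.15 = 299.15 K.
For a reversible cycle Q_H/Q_C = T_H/T_C, so Q_H = Q_C·T_H/T_C = 633 × 299.15/268.00 = 707 kJ.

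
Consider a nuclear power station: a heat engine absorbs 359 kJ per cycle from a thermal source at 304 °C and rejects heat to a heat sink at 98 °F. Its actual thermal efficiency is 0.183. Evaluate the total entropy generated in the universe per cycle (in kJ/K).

T_H = 304 °C → 304 + 273.15 = 577.15 K.
T_C = 98 °F → (98 − 32) × 5/9 = 36.67 °C = 309.82 K.
W = η·Q_H = 0.183 × 359 = 65.70 kJ, so Q_C = Q_H − W = 293.3 kJ.
The hot reservoir loses entropy Q_H/T_H = 359/577.15 = 0.6220 kJ/K; the cold reservoir gains Q_C/T_C = 293.3/309.82 = 0.9467 kJ/K.
ΔS_univ = −Q_H/T_H + Q_C/T_C = 0.325 kJ/K (> 0, since η = 0.183 < η_Carnot = 0.463).

ΔS_univ ≈ 0.325 kJ/K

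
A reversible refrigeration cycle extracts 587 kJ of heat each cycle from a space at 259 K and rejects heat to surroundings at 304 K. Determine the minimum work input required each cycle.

Carnot COP: COP_R = T_C/(T_H − T_C) = 259.00/45.00 = 5.7556.
W = Q_C/COP_R = 587/5.7556 = 102 kJ.

W_in ≈ 102 kJ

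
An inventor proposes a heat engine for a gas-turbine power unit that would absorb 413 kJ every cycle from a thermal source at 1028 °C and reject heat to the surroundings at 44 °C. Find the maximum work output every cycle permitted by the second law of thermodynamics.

T_H = 1028 °C → 1028 + 273.15 = 1301.15 K.
T_C = 44 °C → 44 + 273.15 = 317.15 K.
By the Carnot theorem, η_max = 1 − T_C/T_H = 1 − 317.15/1301.15 = 0.7563.
W_max = η_max · Q_H = 0.7563 × 413 = 312.3 kJ.

W_max ≈ 312.3 kJ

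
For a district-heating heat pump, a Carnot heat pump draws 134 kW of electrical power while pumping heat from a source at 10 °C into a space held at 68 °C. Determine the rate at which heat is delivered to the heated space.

T_H = 68 °C → 68 + 273.15 = 341.15 K.
T_C = 10 °C → 10 + 273.15 = 283.15 K.
COP_HP = T_H/(T_H − T_C) = 341.15/58.00 = 5.8819.
Q_H = COP_HP · W = 5.8819 × 134 = 788 kW.

Q̇_H ≈ 788 kW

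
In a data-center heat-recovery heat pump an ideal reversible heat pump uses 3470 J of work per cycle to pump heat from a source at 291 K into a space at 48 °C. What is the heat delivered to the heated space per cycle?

Q_H ≈ 37000 J

T_H = 48 °C → 48 + 273.15 = 321.15 K.
The Carnot heat-pump COP is COP_HP = T_H/(T_H − T_C) = 321.15/30.15 = 10.6517.
Q_H = COP_HP · W = 10.6517 × 3470 = 37000 J.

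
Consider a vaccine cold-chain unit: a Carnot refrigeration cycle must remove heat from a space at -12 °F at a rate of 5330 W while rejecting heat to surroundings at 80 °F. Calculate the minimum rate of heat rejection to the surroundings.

Q̇_H ≈ 6425 W

T_H = 80 °F → (80 − 32) × 5/9 = 26.67 °C = 299.82 K.
T_C = -12 °F → (-12 − 32) × 5/9 = -24.44 °C = 248.71 K.
For a reversible cycle Q_H/Q_C = T_H/T_C, so Q_H = Q_C·T_H/T_C = 5330 × 299.82/248.71 = 6425 W.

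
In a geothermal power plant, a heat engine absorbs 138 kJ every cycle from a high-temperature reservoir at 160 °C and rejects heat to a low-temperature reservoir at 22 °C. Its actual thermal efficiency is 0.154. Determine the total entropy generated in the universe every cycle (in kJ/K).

ΔS_univ ≈ 0.07696 kJ/K

T_H = 160 °C → 160 + 273.15 = 433.15 K.
T_C = 22 °C → 22 + 273.15 = 295.15 K.
W = η·Q_H = 0.154 × 138 = 21.25 kJ, so Q_C = Q_H − W = 116.7 kJ.
Entropy balance on the reservoirs: −Q_H/T_H = -0.3186 kJ/K, +Q_C/T_C = 0.3956 kJ/K.
ΔS_univ = −Q_H/T_H + Q_C/T_C = 0.07696 kJ/K (> 0, since η = 0.154 < η_Carnot = 0.319).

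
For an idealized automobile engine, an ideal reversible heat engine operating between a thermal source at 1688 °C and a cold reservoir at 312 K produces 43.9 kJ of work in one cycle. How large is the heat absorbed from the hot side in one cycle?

T_H = 1688 °C → 1688 + 273.15 = 1961.15 K.
The Carnot efficiency is η = 1 − T_C/T_H = 1 − 312.00/1961.15 = 0.8409.
Q_H = W/η = 43.9/0.8409 = 52.2 kJ.

Q_H ≈ 52.2 kJ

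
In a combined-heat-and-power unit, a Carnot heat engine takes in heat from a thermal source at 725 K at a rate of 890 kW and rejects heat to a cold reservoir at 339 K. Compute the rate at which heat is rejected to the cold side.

Q̇_C ≈ 416 kW

Carnot efficiency: η = 1 − T_C/T_H = 1 − 339.00/725.00 = 0.5324.
For a reversible cycle Q_C/Q_H = T_C/T_H, so Q_C = 890 × 339.00/725.00 = 416 kW.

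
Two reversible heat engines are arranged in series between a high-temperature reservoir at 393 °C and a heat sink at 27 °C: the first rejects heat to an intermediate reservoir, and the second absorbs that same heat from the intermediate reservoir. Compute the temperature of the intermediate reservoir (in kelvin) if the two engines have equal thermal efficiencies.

T_H = 393 °C → 393 + 273.15 = 666.15 K.
T_C = 27 °C → 27 + 273.15 = 300.15 K.
Equal efficiencies require 1 − T_m/T_H = 1 − T_C/T_m, i.e. T_m/T_H = T_C/T_m, so T_m = √(T_H·T_C) = √(666.15 × 300.15) = 447 K.

T_m ≈ 447 K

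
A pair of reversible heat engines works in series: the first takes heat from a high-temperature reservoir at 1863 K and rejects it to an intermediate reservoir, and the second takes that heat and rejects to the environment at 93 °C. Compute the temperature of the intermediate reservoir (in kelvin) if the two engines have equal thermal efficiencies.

T_m ≈ 826 K

T_C = 93 °C → 93 + 273.15 = 366.15 K.
Equal efficiencies require 1 − T_m/T_H = 1 − T_C/T_m, i.e. T_m/T_H = T_C/T_m, so T_m = √(T_H·T_C) = √(1863.00 × 366.15) = 826 K.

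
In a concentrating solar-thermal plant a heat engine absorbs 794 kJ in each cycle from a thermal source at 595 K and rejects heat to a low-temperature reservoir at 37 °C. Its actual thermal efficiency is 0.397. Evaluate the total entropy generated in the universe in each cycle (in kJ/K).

ΔS_univ ≈ 0.209 kJ/K

T_C = 37 °C → 37 + 273.15 = 310.15 K.
W = η·Q_H = 0.397 × 794 = 315.2 kJ, so Q_C = Q_H − W = 478.8 kJ.
Entropy balance on the reservoirs: −Q_H/T_H = -1.334 kJ/K, +Q_C/T_C = 1.544 kJ/K.
ΔS_univ = −Q_H/T_H + Q_C/T_C = 0.209 kJ/K (> 0, since η = 0.397 < η_Carnot = 0.479).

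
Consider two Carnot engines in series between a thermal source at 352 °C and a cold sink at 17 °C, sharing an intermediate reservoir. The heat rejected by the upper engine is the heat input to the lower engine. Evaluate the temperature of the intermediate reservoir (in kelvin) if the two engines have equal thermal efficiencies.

T_H = 352 °C → 352 + 273.15 = 625.15 K.
T_C = 17 °C → 17 + 273.15 = 290.15 K.
Equal efficiencies require 1 − T_m/T_H = 1 − T_C/T_m, i.e. T_m/T_H = T_C/T_m, so T_m = √(T_H·T_C) = √(625.15 × 290.15) = 426 K.

T_m ≈ 426 K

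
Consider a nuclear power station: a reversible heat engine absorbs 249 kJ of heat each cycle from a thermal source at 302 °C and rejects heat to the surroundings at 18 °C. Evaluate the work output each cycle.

T_H = 302 °C → 302 + 273.15 = 575.15 K.
T_C = 18 °C → 18 + 273.15 = 291.15 K.
Since the cycle is reversible, η = 1 − T_C/T_H = 1 − 291.15/575.15 = 0.4938.
W = η·Q_H = 0.4938 × 249 = 123 kJ.

W ≈ 123 kJ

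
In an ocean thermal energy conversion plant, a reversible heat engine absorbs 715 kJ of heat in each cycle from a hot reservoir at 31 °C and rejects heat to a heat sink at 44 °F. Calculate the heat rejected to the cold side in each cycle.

T_H = 31 °C → 31 + 273.15 = 304.15 K.
T_C = 44 °F → (44 − 32) × 5/9 = 6.67 °C = 279.82 K.
For a reversible engine, η = 1 − T_C/T_H = 1 − 279.82/304.15 = 0.0800.
For a reversible cycle Q_C/Q_H = T_C/T_H, so Q_C = 715 × 279.82/304.15 = 657.8 kJ.

Q_C ≈ 657.8 kJ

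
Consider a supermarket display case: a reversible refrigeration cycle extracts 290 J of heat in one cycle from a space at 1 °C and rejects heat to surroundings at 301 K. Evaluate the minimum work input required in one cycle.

W_in ≈ 28.4 J

T_C = 1 °C → 1 + 273.15 = 274.15 K.
For a reversible refrigerator, COP_R = T_C/(T_H − T_C) = 274.15/26.85 = 10.2104.
W = Q_C/COP_R = 290/10.2104 = 28.4 J.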